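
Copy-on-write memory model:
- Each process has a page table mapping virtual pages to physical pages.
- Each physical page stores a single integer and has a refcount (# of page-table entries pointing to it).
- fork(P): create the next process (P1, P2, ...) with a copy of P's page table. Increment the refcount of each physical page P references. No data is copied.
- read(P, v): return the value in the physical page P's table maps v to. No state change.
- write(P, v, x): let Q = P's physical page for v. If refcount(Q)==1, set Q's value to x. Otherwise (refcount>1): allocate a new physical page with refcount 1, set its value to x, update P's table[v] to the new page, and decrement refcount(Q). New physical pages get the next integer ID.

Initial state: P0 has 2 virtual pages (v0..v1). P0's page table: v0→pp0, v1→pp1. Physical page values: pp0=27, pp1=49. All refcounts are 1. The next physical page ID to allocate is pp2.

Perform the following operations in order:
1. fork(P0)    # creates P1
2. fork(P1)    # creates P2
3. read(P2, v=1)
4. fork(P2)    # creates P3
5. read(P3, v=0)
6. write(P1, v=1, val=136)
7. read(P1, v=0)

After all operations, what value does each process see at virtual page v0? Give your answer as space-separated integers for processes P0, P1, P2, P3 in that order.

Answer: 27 27 27 27

Derivation:
Op 1: fork(P0) -> P1. 2 ppages; refcounts: pp0:2 pp1:2
Op 2: fork(P1) -> P2. 2 ppages; refcounts: pp0:3 pp1:3
Op 3: read(P2, v1) -> 49. No state change.
Op 4: fork(P2) -> P3. 2 ppages; refcounts: pp0:4 pp1:4
Op 5: read(P3, v0) -> 27. No state change.
Op 6: write(P1, v1, 136). refcount(pp1)=4>1 -> COPY to pp2. 3 ppages; refcounts: pp0:4 pp1:3 pp2:1
Op 7: read(P1, v0) -> 27. No state change.
P0: v0 -> pp0 = 27
P1: v0 -> pp0 = 27
P2: v0 -> pp0 = 27
P3: v0 -> pp0 = 27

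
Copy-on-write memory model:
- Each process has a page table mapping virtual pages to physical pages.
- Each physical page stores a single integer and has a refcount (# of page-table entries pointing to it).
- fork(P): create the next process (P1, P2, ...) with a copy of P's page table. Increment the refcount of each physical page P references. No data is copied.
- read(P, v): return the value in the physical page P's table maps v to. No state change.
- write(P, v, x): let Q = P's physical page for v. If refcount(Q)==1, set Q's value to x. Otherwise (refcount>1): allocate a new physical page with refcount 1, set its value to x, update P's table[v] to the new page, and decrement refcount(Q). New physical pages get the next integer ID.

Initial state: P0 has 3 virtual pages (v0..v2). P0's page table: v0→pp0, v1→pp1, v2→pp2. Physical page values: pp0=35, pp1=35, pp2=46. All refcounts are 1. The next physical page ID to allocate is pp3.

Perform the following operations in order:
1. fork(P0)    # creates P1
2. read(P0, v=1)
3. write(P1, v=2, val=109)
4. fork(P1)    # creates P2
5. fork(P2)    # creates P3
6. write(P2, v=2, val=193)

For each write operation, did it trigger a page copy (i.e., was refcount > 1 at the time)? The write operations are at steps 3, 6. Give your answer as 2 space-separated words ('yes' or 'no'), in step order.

Op 1: fork(P0) -> P1. 3 ppages; refcounts: pp0:2 pp1:2 pp2:2
Op 2: read(P0, v1) -> 35. No state change.
Op 3: write(P1, v2, 109). refcount(pp2)=2>1 -> COPY to pp3. 4 ppages; refcounts: pp0:2 pp1:2 pp2:1 pp3:1
Op 4: fork(P1) -> P2. 4 ppages; refcounts: pp0:3 pp1:3 pp2:1 pp3:2
Op 5: fork(P2) -> P3. 4 ppages; refcounts: pp0:4 pp1:4 pp2:1 pp3:3
Op 6: write(P2, v2, 193). refcount(pp3)=3>1 -> COPY to pp4. 5 ppages; refcounts: pp0:4 pp1:4 pp2:1 pp3:2 pp4:1

yes yes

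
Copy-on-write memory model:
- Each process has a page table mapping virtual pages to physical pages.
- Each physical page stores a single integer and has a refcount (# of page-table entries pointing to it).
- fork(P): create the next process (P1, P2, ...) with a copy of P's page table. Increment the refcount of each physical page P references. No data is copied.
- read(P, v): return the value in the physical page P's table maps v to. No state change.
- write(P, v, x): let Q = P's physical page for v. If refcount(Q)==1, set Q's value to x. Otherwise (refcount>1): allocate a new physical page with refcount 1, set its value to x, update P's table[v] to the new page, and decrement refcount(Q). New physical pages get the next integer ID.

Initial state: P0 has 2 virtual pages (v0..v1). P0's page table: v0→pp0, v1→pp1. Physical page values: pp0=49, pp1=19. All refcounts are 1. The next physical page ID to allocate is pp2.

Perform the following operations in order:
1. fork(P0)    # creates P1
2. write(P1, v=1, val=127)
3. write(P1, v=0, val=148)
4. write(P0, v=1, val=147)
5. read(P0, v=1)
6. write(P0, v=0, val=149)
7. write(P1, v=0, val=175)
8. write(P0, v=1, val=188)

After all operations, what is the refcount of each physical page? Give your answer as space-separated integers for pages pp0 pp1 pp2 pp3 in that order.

Answer: 1 1 1 1

Derivation:
Op 1: fork(P0) -> P1. 2 ppages; refcounts: pp0:2 pp1:2
Op 2: write(P1, v1, 127). refcount(pp1)=2>1 -> COPY to pp2. 3 ppages; refcounts: pp0:2 pp1:1 pp2:1
Op 3: write(P1, v0, 148). refcount(pp0)=2>1 -> COPY to pp3. 4 ppages; refcounts: pp0:1 pp1:1 pp2:1 pp3:1
Op 4: write(P0, v1, 147). refcount(pp1)=1 -> write in place. 4 ppages; refcounts: pp0:1 pp1:1 pp2:1 pp3:1
Op 5: read(P0, v1) -> 147. No state change.
Op 6: write(P0, v0, 149). refcount(pp0)=1 -> write in place. 4 ppages; refcounts: pp0:1 pp1:1 pp2:1 pp3:1
Op 7: write(P1, v0, 175). refcount(pp3)=1 -> write in place. 4 ppages; refcounts: pp0:1 pp1:1 pp2:1 pp3:1
Op 8: write(P0, v1, 188). refcount(pp1)=1 -> write in place. 4 ppages; refcounts: pp0:1 pp1:1 pp2:1 pp3:1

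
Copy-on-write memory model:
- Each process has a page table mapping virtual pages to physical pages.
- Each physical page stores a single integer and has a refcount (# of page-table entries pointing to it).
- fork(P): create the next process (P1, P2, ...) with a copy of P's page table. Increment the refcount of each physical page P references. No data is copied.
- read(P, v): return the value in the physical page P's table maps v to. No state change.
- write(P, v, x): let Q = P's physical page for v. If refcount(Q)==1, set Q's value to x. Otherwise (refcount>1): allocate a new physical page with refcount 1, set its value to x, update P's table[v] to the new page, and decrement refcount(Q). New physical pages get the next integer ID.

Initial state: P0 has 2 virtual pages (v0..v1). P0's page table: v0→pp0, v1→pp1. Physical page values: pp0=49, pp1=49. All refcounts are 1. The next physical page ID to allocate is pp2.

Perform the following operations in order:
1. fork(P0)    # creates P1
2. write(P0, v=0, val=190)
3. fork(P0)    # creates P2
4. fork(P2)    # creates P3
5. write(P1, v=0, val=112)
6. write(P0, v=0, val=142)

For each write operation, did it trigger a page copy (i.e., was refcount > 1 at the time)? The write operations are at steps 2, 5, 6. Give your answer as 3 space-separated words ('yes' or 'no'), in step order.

Op 1: fork(P0) -> P1. 2 ppages; refcounts: pp0:2 pp1:2
Op 2: write(P0, v0, 190). refcount(pp0)=2>1 -> COPY to pp2. 3 ppages; refcounts: pp0:1 pp1:2 pp2:1
Op 3: fork(P0) -> P2. 3 ppages; refcounts: pp0:1 pp1:3 pp2:2
Op 4: fork(P2) -> P3. 3 ppages; refcounts: pp0:1 pp1:4 pp2:3
Op 5: write(P1, v0, 112). refcount(pp0)=1 -> write in place. 3 ppages; refcounts: pp0:1 pp1:4 pp2:3
Op 6: write(P0, v0, 142). refcount(pp2)=3>1 -> COPY to pp3. 4 ppages; refcounts: pp0:1 pp1:4 pp2:2 pp3:1

yes no yes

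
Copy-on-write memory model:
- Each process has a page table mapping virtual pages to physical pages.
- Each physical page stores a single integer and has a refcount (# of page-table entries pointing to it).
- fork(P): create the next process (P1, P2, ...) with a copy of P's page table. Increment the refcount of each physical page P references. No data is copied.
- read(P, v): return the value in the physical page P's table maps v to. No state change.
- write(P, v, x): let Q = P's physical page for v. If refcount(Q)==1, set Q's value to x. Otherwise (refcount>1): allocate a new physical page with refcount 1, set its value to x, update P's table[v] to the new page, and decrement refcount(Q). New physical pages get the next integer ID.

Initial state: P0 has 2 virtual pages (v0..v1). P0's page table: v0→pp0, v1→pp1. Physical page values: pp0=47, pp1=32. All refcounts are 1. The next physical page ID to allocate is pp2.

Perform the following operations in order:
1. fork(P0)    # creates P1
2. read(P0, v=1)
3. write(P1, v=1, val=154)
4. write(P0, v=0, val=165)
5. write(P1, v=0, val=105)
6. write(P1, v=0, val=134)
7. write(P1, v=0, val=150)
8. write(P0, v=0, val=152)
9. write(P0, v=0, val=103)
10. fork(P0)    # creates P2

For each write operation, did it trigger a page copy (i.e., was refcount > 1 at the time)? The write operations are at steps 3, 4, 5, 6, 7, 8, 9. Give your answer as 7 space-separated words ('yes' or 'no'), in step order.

Op 1: fork(P0) -> P1. 2 ppages; refcounts: pp0:2 pp1:2
Op 2: read(P0, v1) -> 32. No state change.
Op 3: write(P1, v1, 154). refcount(pp1)=2>1 -> COPY to pp2. 3 ppages; refcounts: pp0:2 pp1:1 pp2:1
Op 4: write(P0, v0, 165). refcount(pp0)=2>1 -> COPY to pp3. 4 ppages; refcounts: pp0:1 pp1:1 pp2:1 pp3:1
Op 5: write(P1, v0, 105). refcount(pp0)=1 -> write in place. 4 ppages; refcounts: pp0:1 pp1:1 pp2:1 pp3:1
Op 6: write(P1, v0, 134). refcount(pp0)=1 -> write in place. 4 ppages; refcounts: pp0:1 pp1:1 pp2:1 pp3:1
Op 7: write(P1, v0, 150). refcount(pp0)=1 -> write in place. 4 ppages; refcounts: pp0:1 pp1:1 pp2:1 pp3:1
Op 8: write(P0, v0, 152). refcount(pp3)=1 -> write in place. 4 ppages; refcounts: pp0:1 pp1:1 pp2:1 pp3:1
Op 9: write(P0, v0, 103). refcount(pp3)=1 -> write in place. 4 ppages; refcounts: pp0:1 pp1:1 pp2:1 pp3:1
Op 10: fork(P0) -> P2. 4 ppages; refcounts: pp0:1 pp1:2 pp2:1 pp3:2

yes yes no no no no no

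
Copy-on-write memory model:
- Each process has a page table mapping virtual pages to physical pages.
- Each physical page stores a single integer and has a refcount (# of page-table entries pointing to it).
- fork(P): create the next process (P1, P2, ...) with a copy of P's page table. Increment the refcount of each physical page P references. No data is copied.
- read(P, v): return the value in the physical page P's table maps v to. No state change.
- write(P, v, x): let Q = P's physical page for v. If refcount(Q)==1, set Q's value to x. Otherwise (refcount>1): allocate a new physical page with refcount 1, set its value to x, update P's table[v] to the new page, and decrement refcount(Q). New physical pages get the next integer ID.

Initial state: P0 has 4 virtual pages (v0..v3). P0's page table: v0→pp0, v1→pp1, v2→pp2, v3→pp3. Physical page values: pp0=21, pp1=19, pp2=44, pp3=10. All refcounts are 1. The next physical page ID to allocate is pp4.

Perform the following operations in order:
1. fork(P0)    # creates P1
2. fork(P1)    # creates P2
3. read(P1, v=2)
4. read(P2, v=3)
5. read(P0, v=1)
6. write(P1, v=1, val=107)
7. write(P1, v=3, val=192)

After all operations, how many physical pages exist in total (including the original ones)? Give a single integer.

Answer: 6

Derivation:
Op 1: fork(P0) -> P1. 4 ppages; refcounts: pp0:2 pp1:2 pp2:2 pp3:2
Op 2: fork(P1) -> P2. 4 ppages; refcounts: pp0:3 pp1:3 pp2:3 pp3:3
Op 3: read(P1, v2) -> 44. No state change.
Op 4: read(P2, v3) -> 10. No state change.
Op 5: read(P0, v1) -> 19. No state change.
Op 6: write(P1, v1, 107). refcount(pp1)=3>1 -> COPY to pp4. 5 ppages; refcounts: pp0:3 pp1:2 pp2:3 pp3:3 pp4:1
Op 7: write(P1, v3, 192). refcount(pp3)=3>1 -> COPY to pp5. 6 ppages; refcounts: pp0:3 pp1:2 pp2:3 pp3:2 pp4:1 pp5:1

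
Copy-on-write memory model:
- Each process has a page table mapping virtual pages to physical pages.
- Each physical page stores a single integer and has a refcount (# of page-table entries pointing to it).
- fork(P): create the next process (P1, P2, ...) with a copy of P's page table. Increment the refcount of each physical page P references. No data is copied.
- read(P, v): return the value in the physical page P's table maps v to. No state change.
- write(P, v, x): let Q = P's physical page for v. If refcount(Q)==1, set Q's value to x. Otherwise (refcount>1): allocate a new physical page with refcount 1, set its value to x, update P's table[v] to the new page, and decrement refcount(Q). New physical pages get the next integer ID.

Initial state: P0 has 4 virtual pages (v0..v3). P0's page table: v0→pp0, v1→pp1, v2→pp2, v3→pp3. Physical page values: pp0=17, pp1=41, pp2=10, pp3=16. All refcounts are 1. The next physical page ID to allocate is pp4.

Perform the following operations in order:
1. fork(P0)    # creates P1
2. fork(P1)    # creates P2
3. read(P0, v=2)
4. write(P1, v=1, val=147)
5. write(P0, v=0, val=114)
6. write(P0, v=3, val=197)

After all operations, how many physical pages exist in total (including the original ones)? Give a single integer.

Op 1: fork(P0) -> P1. 4 ppages; refcounts: pp0:2 pp1:2 pp2:2 pp3:2
Op 2: fork(P1) -> P2. 4 ppages; refcounts: pp0:3 pp1:3 pp2:3 pp3:3
Op 3: read(P0, v2) -> 10. No state change.
Op 4: write(P1, v1, 147). refcount(pp1)=3>1 -> COPY to pp4. 5 ppages; refcounts: pp0:3 pp1:2 pp2:3 pp3:3 pp4:1
Op 5: write(P0, v0, 114). refcount(pp0)=3>1 -> COPY to pp5. 6 ppages; refcounts: pp0:2 pp1:2 pp2:3 pp3:3 pp4:1 pp5:1
Op 6: write(P0, v3, 197). refcount(pp3)=3>1 -> COPY to pp6. 7 ppages; refcounts: pp0:2 pp1:2 pp2:3 pp3:2 pp4:1 pp5:1 pp6:1

Answer: 7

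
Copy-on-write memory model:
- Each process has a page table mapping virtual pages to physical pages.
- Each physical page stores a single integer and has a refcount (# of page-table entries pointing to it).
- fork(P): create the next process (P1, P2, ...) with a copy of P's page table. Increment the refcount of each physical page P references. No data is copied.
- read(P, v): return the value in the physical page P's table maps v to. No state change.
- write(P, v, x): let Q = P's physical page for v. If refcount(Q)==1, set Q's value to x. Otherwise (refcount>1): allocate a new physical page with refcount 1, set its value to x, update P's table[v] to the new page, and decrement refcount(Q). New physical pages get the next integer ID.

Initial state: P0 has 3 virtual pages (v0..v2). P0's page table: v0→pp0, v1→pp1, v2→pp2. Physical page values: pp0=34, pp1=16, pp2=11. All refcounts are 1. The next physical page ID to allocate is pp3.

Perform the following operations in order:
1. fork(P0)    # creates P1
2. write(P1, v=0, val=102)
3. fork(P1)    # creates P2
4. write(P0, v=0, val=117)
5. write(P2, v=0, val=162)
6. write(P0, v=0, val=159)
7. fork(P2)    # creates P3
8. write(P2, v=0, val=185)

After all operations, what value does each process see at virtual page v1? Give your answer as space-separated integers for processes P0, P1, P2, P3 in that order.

Op 1: fork(P0) -> P1. 3 ppages; refcounts: pp0:2 pp1:2 pp2:2
Op 2: write(P1, v0, 102). refcount(pp0)=2>1 -> COPY to pp3. 4 ppages; refcounts: pp0:1 pp1:2 pp2:2 pp3:1
Op 3: fork(P1) -> P2. 4 ppages; refcounts: pp0:1 pp1:3 pp2:3 pp3:2
Op 4: write(P0, v0, 117). refcount(pp0)=1 -> write in place. 4 ppages; refcounts: pp0:1 pp1:3 pp2:3 pp3:2
Op 5: write(P2, v0, 162). refcount(pp3)=2>1 -> COPY to pp4. 5 ppages; refcounts: pp0:1 pp1:3 pp2:3 pp3:1 pp4:1
Op 6: write(P0, v0, 159). refcount(pp0)=1 -> write in place. 5 ppages; refcounts: pp0:1 pp1:3 pp2:3 pp3:1 pp4:1
Op 7: fork(P2) -> P3. 5 ppages; refcounts: pp0:1 pp1:4 pp2:4 pp3:1 pp4:2
Op 8: write(P2, v0, 185). refcount(pp4)=2>1 -> COPY to pp5. 6 ppages; refcounts: pp0:1 pp1:4 pp2:4 pp3:1 pp4:1 pp5:1
P0: v1 -> pp1 = 16
P1: v1 -> pp1 = 16
P2: v1 -> pp1 = 16
P3: v1 -> pp1 = 16

Answer: 16 16 16 16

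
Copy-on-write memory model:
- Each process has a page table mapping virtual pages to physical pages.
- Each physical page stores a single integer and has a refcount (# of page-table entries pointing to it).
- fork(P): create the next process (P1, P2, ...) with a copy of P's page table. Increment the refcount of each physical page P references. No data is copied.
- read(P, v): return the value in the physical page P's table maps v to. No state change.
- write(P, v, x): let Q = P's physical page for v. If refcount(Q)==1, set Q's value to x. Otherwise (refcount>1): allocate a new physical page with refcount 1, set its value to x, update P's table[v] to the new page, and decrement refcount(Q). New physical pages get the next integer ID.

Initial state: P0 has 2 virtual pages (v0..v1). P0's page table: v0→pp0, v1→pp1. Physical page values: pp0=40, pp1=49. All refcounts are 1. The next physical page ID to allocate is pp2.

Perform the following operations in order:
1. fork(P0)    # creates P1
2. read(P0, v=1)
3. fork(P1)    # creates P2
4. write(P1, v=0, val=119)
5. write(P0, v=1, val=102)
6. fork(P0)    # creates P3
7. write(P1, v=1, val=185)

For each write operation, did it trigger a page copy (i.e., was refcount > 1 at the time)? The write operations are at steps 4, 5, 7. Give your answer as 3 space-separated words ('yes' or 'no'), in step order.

Op 1: fork(P0) -> P1. 2 ppages; refcounts: pp0:2 pp1:2
Op 2: read(P0, v1) -> 49. No state change.
Op 3: fork(P1) -> P2. 2 ppages; refcounts: pp0:3 pp1:3
Op 4: write(P1, v0, 119). refcount(pp0)=3>1 -> COPY to pp2. 3 ppages; refcounts: pp0:2 pp1:3 pp2:1
Op 5: write(P0, v1, 102). refcount(pp1)=3>1 -> COPY to pp3. 4 ppages; refcounts: pp0:2 pp1:2 pp2:1 pp3:1
Op 6: fork(P0) -> P3. 4 ppages; refcounts: pp0:3 pp1:2 pp2:1 pp3:2
Op 7: write(P1, v1, 185). refcount(pp1)=2>1 -> COPY to pp4. 5 ppages; refcounts: pp0:3 pp1:1 pp2:1 pp3:2 pp4:1

yes yes yes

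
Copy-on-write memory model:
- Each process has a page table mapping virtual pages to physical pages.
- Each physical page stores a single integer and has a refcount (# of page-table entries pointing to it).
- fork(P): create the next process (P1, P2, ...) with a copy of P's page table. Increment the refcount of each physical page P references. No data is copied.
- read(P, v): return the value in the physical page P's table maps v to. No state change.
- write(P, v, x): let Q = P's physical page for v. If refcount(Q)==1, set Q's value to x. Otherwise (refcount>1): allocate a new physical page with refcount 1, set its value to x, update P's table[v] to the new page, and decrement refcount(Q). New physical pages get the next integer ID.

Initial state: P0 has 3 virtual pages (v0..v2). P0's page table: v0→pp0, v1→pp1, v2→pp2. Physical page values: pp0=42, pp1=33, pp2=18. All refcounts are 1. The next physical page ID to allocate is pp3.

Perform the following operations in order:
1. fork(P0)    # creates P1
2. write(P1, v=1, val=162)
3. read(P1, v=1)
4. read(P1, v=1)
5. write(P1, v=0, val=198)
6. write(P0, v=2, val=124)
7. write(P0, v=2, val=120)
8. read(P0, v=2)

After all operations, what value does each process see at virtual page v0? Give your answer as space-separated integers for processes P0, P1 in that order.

Op 1: fork(P0) -> P1. 3 ppages; refcounts: pp0:2 pp1:2 pp2:2
Op 2: write(P1, v1, 162). refcount(pp1)=2>1 -> COPY to pp3. 4 ppages; refcounts: pp0:2 pp1:1 pp2:2 pp3:1
Op 3: read(P1, v1) -> 162. No state change.
Op 4: read(P1, v1) -> 162. No state change.
Op 5: write(P1, v0, 198). refcount(pp0)=2>1 -> COPY to pp4. 5 ppages; refcounts: pp0:1 pp1:1 pp2:2 pp3:1 pp4:1
Op 6: write(P0, v2, 124). refcount(pp2)=2>1 -> COPY to pp5. 6 ppages; refcounts: pp0:1 pp1:1 pp2:1 pp3:1 pp4:1 pp5:1
Op 7: write(P0, v2, 120). refcount(pp5)=1 -> write in place. 6 ppages; refcounts: pp0:1 pp1:1 pp2:1 pp3:1 pp4:1 pp5:1
Op 8: read(P0, v2) -> 120. No state change.
P0: v0 -> pp0 = 42
P1: v0 -> pp4 = 198

Answer: 42 198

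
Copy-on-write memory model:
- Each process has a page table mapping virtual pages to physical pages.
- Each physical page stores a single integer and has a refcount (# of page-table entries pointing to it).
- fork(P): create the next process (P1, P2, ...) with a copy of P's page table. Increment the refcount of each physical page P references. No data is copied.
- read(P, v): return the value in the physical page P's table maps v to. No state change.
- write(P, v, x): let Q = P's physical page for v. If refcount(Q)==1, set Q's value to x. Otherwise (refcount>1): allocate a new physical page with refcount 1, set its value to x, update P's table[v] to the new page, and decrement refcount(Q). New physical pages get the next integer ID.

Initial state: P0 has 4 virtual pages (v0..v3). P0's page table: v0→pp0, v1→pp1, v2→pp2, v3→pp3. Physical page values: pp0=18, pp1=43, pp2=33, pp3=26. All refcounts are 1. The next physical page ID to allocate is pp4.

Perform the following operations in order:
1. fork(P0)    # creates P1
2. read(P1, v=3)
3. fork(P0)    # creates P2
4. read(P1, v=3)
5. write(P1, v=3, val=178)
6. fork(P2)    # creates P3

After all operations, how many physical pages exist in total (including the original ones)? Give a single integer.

Op 1: fork(P0) -> P1. 4 ppages; refcounts: pp0:2 pp1:2 pp2:2 pp3:2
Op 2: read(P1, v3) -> 26. No state change.
Op 3: fork(P0) -> P2. 4 ppages; refcounts: pp0:3 pp1:3 pp2:3 pp3:3
Op 4: read(P1, v3) -> 26. No state change.
Op 5: write(P1, v3, 178). refcount(pp3)=3>1 -> COPY to pp4. 5 ppages; refcounts: pp0:3 pp1:3 pp2:3 pp3:2 pp4:1
Op 6: fork(P2) -> P3. 5 ppages; refcounts: pp0:4 pp1:4 pp2:4 pp3:3 pp4:1

Answer: 5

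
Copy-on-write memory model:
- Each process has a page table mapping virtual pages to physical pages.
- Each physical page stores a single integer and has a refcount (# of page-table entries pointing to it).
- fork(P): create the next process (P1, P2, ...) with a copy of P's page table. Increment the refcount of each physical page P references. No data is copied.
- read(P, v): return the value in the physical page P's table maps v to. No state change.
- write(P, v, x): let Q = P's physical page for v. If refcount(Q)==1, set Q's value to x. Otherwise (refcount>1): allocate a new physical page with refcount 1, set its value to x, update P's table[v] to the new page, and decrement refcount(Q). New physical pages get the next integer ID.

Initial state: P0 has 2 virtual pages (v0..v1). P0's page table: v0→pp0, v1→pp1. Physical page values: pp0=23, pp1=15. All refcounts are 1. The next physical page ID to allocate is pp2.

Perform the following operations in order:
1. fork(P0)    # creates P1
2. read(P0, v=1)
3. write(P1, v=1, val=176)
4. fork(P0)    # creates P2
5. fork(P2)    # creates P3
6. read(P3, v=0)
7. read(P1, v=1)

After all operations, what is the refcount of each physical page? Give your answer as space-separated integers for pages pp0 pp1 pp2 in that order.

Op 1: fork(P0) -> P1. 2 ppages; refcounts: pp0:2 pp1:2
Op 2: read(P0, v1) -> 15. No state change.
Op 3: write(P1, v1, 176). refcount(pp1)=2>1 -> COPY to pp2. 3 ppages; refcounts: pp0:2 pp1:1 pp2:1
Op 4: fork(P0) -> P2. 3 ppages; refcounts: pp0:3 pp1:2 pp2:1
Op 5: fork(P2) -> P3. 3 ppages; refcounts: pp0:4 pp1:3 pp2:1
Op 6: read(P3, v0) -> 23. No state change.
Op 7: read(P1, v1) -> 176. No state change.

Answer: 4 3 1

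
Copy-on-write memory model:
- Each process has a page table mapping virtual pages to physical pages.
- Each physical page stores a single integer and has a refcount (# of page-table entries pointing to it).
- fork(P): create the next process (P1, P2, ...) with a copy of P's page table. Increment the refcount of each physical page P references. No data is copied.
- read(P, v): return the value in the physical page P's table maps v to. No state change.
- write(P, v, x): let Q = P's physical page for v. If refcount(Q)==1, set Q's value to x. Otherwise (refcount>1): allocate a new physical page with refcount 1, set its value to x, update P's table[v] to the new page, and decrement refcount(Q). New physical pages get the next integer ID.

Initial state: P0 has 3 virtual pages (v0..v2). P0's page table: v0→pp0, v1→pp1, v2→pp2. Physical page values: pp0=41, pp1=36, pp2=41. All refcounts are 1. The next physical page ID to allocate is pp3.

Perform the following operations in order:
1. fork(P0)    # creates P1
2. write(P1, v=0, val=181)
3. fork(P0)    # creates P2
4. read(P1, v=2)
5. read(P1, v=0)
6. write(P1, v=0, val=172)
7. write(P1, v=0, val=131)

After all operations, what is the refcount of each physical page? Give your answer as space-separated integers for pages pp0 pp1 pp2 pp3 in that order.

Answer: 2 3 3 1

Derivation:
Op 1: fork(P0) -> P1. 3 ppages; refcounts: pp0:2 pp1:2 pp2:2
Op 2: write(P1, v0, 181). refcount(pp0)=2>1 -> COPY to pp3. 4 ppages; refcounts: pp0:1 pp1:2 pp2:2 pp3:1
Op 3: fork(P0) -> P2. 4 ppages; refcounts: pp0:2 pp1:3 pp2:3 pp3:1
Op 4: read(P1, v2) -> 41. No state change.
Op 5: read(P1, v0) -> 181. No state change.
Op 6: write(P1, v0, 172). refcount(pp3)=1 -> write in place. 4 ppages; refcounts: pp0:2 pp1:3 pp2:3 pp3:1
Op 7: write(P1, v0, 131). refcount(pp3)=1 -> write in place. 4 ppages; refcounts: pp0:2 pp1:3 pp2:3 pp3:1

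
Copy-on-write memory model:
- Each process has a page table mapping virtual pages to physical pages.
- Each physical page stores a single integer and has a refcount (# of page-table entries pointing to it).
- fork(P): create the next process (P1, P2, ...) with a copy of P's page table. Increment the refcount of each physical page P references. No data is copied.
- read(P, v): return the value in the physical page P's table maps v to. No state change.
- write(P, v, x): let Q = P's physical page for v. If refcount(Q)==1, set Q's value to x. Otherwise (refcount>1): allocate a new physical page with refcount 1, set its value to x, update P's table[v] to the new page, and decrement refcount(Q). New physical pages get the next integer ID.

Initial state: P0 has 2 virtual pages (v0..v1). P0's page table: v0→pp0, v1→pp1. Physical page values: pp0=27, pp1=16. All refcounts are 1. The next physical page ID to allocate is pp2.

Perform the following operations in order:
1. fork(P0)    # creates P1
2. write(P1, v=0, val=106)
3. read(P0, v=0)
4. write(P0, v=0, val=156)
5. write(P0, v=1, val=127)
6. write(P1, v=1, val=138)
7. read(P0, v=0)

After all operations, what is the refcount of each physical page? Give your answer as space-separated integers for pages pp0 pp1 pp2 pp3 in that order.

Answer: 1 1 1 1

Derivation:
Op 1: fork(P0) -> P1. 2 ppages; refcounts: pp0:2 pp1:2
Op 2: write(P1, v0, 106). refcount(pp0)=2>1 -> COPY to pp2. 3 ppages; refcounts: pp0:1 pp1:2 pp2:1
Op 3: read(P0, v0) -> 27. No state change.
Op 4: write(P0, v0, 156). refcount(pp0)=1 -> write in place. 3 ppages; refcounts: pp0:1 pp1:2 pp2:1
Op 5: write(P0, v1, 127). refcount(pp1)=2>1 -> COPY to pp3. 4 ppages; refcounts: pp0:1 pp1:1 pp2:1 pp3:1
Op 6: write(P1, v1, 138). refcount(pp1)=1 -> write in place. 4 ppages; refcounts: pp0:1 pp1:1 pp2:1 pp3:1
Op 7: read(P0, v0) -> 156. No state change.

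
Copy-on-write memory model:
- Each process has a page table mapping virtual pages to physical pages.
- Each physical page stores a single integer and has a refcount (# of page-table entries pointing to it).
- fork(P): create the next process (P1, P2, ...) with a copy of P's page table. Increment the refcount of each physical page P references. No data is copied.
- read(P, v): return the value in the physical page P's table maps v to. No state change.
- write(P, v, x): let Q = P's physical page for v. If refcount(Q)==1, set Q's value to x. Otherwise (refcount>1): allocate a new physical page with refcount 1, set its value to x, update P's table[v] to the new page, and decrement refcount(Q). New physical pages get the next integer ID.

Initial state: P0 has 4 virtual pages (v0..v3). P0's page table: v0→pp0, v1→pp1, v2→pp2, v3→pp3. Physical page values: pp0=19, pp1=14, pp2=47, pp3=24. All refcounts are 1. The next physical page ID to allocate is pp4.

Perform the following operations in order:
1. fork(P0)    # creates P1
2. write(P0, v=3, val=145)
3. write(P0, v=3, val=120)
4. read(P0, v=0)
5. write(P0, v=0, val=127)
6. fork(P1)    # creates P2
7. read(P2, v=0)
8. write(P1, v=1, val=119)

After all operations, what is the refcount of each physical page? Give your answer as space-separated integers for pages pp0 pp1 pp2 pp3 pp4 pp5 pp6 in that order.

Answer: 2 2 3 2 1 1 1

Derivation:
Op 1: fork(P0) -> P1. 4 ppages; refcounts: pp0:2 pp1:2 pp2:2 pp3:2
Op 2: write(P0, v3, 145). refcount(pp3)=2>1 -> COPY to pp4. 5 ppages; refcounts: pp0:2 pp1:2 pp2:2 pp3:1 pp4:1
Op 3: write(P0, v3, 120). refcount(pp4)=1 -> write in place. 5 ppages; refcounts: pp0:2 pp1:2 pp2:2 pp3:1 pp4:1
Op 4: read(P0, v0) -> 19. No state change.
Op 5: write(P0, v0, 127). refcount(pp0)=2>1 -> COPY to pp5. 6 ppages; refcounts: pp0:1 pp1:2 pp2:2 pp3:1 pp4:1 pp5:1
Op 6: fork(P1) -> P2. 6 ppages; refcounts: pp0:2 pp1:3 pp2:3 pp3:2 pp4:1 pp5:1
Op 7: read(P2, v0) -> 19. No state change.
Op 8: write(P1, v1, 119). refcount(pp1)=3>1 -> COPY to pp6. 7 ppages; refcounts: pp0:2 pp1:2 pp2:3 pp3:2 pp4:1 pp5:1 pp6:1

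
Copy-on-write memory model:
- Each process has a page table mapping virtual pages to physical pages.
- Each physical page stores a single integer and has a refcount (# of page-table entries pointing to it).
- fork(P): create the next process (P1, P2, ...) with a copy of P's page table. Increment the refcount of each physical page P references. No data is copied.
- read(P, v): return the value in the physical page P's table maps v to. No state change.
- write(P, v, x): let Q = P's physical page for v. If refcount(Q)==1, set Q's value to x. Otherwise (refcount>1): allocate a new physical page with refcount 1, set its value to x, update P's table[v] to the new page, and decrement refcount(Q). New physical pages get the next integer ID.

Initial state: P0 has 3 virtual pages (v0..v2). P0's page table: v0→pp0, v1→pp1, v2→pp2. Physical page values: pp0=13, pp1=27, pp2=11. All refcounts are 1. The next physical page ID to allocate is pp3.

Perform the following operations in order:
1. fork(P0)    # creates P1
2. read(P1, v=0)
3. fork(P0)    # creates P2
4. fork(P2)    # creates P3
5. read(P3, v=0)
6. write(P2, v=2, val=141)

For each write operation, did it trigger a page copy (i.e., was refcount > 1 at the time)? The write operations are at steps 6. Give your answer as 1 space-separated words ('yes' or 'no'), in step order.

Op 1: fork(P0) -> P1. 3 ppages; refcounts: pp0:2 pp1:2 pp2:2
Op 2: read(P1, v0) -> 13. No state change.
Op 3: fork(P0) -> P2. 3 ppages; refcounts: pp0:3 pp1:3 pp2:3
Op 4: fork(P2) -> P3. 3 ppages; refcounts: pp0:4 pp1:4 pp2:4
Op 5: read(P3, v0) -> 13. No state change.
Op 6: write(P2, v2, 141). refcount(pp2)=4>1 -> COPY to pp3. 4 ppages; refcounts: pp0:4 pp1:4 pp2:3 pp3:1

yes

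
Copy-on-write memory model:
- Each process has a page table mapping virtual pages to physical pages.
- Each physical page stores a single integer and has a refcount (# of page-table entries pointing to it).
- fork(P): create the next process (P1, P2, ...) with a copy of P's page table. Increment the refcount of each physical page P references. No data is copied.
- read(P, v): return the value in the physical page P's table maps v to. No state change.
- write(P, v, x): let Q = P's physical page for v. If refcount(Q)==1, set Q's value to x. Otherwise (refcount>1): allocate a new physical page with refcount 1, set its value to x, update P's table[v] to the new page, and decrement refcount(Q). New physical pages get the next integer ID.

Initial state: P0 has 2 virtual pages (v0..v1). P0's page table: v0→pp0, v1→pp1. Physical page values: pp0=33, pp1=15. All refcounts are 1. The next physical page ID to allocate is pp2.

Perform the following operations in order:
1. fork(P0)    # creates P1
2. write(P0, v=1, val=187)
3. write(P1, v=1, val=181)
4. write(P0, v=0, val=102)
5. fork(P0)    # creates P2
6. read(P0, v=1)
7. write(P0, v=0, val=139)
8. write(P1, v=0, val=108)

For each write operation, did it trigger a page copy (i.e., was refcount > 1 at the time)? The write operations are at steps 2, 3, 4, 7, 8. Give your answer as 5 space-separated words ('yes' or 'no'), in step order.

Op 1: fork(P0) -> P1. 2 ppages; refcounts: pp0:2 pp1:2
Op 2: write(P0, v1, 187). refcount(pp1)=2>1 -> COPY to pp2. 3 ppages; refcounts: pp0:2 pp1:1 pp2:1
Op 3: write(P1, v1, 181). refcount(pp1)=1 -> write in place. 3 ppages; refcounts: pp0:2 pp1:1 pp2:1
Op 4: write(P0, v0, 102). refcount(pp0)=2>1 -> COPY to pp3. 4 ppages; refcounts: pp0:1 pp1:1 pp2:1 pp3:1
Op 5: fork(P0) -> P2. 4 ppages; refcounts: pp0:1 pp1:1 pp2:2 pp3:2
Op 6: read(P0, v1) -> 187. No state change.
Op 7: write(P0, v0, 139). refcount(pp3)=2>1 -> COPY to pp4. 5 ppages; refcounts: pp0:1 pp1:1 pp2:2 pp3:1 pp4:1
Op 8: write(P1, v0, 108). refcount(pp0)=1 -> write in place. 5 ppages; refcounts: pp0:1 pp1:1 pp2:2 pp3:1 pp4:1

yes no yes yes no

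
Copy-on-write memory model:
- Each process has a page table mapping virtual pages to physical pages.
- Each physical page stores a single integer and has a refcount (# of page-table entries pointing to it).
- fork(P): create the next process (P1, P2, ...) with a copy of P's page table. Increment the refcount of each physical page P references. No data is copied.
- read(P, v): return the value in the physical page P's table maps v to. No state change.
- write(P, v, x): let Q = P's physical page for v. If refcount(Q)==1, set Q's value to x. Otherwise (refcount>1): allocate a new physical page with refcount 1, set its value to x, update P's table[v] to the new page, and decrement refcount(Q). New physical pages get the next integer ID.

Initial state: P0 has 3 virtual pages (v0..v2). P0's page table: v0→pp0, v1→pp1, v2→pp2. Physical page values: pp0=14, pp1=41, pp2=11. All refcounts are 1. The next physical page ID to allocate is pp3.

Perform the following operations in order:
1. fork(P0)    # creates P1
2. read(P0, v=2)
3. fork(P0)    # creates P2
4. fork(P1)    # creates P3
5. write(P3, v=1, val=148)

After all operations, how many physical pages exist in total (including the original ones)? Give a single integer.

Op 1: fork(P0) -> P1. 3 ppages; refcounts: pp0:2 pp1:2 pp2:2
Op 2: read(P0, v2) -> 11. No state change.
Op 3: fork(P0) -> P2. 3 ppages; refcounts: pp0:3 pp1:3 pp2:3
Op 4: fork(P1) -> P3. 3 ppages; refcounts: pp0:4 pp1:4 pp2:4
Op 5: write(P3, v1, 148). refcount(pp1)=4>1 -> COPY to pp3. 4 ppages; refcounts: pp0:4 pp1:3 pp2:4 pp3:1

Answer: 4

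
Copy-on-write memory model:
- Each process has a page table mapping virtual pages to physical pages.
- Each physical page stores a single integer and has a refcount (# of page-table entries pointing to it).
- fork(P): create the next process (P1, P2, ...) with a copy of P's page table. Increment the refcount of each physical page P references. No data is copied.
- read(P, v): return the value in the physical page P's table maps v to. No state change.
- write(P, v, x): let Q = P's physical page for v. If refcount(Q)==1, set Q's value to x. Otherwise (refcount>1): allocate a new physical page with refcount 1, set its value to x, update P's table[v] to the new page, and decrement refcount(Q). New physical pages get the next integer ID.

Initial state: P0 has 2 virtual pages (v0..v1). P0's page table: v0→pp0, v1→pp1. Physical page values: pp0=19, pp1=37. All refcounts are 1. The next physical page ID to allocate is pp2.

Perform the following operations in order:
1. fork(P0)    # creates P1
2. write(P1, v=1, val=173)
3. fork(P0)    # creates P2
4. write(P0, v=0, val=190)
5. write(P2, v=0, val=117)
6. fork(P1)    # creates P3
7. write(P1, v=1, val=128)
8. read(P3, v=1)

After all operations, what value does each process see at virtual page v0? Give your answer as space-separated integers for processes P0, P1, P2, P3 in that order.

Answer: 190 19 117 19

Derivation:
Op 1: fork(P0) -> P1. 2 ppages; refcounts: pp0:2 pp1:2
Op 2: write(P1, v1, 173). refcount(pp1)=2>1 -> COPY to pp2. 3 ppages; refcounts: pp0:2 pp1:1 pp2:1
Op 3: fork(P0) -> P2. 3 ppages; refcounts: pp0:3 pp1:2 pp2:1
Op 4: write(P0, v0, 190). refcount(pp0)=3>1 -> COPY to pp3. 4 ppages; refcounts: pp0:2 pp1:2 pp2:1 pp3:1
Op 5: write(P2, v0, 117). refcount(pp0)=2>1 -> COPY to pp4. 5 ppages; refcounts: pp0:1 pp1:2 pp2:1 pp3:1 pp4:1
Op 6: fork(P1) -> P3. 5 ppages; refcounts: pp0:2 pp1:2 pp2:2 pp3:1 pp4:1
Op 7: write(P1, v1, 128). refcount(pp2)=2>1 -> COPY to pp5. 6 ppages; refcounts: pp0:2 pp1:2 pp2:1 pp3:1 pp4:1 pp5:1
Op 8: read(P3, v1) -> 173. No state change.
P0: v0 -> pp3 = 190
P1: v0 -> pp0 = 19
P2: v0 -> pp4 = 117
P3: v0 -> pp0 = 19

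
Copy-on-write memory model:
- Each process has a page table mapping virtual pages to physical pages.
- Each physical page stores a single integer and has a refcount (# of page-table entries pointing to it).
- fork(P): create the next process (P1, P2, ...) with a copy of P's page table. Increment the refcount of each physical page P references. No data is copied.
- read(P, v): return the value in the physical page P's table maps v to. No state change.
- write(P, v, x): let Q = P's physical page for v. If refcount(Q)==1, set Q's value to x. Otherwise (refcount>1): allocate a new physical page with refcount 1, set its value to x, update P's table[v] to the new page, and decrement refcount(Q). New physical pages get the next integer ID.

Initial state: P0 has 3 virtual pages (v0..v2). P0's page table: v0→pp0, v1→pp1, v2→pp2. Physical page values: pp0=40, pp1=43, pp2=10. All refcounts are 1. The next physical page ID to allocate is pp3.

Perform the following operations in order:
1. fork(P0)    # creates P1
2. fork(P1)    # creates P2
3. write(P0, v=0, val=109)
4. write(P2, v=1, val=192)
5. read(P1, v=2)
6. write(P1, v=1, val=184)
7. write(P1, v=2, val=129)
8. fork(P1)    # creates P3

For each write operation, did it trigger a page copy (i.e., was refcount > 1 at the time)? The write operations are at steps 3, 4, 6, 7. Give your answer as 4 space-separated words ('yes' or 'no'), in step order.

Op 1: fork(P0) -> P1. 3 ppages; refcounts: pp0:2 pp1:2 pp2:2
Op 2: fork(P1) -> P2. 3 ppages; refcounts: pp0:3 pp1:3 pp2:3
Op 3: write(P0, v0, 109). refcount(pp0)=3>1 -> COPY to pp3. 4 ppages; refcounts: pp0:2 pp1:3 pp2:3 pp3:1
Op 4: write(P2, v1, 192). refcount(pp1)=3>1 -> COPY to pp4. 5 ppages; refcounts: pp0:2 pp1:2 pp2:3 pp3:1 pp4:1
Op 5: read(P1, v2) -> 10. No state change.
Op 6: write(P1, v1, 184). refcount(pp1)=2>1 -> COPY to pp5. 6 ppages; refcounts: pp0:2 pp1:1 pp2:3 pp3:1 pp4:1 pp5:1
Op 7: write(P1, v2, 129). refcount(pp2)=3>1 -> COPY to pp6. 7 ppages; refcounts: pp0:2 pp1:1 pp2:2 pp3:1 pp4:1 pp5:1 pp6:1
Op 8: fork(P1) -> P3. 7 ppages; refcounts: pp0:3 pp1:1 pp2:2 pp3:1 pp4:1 pp5:2 pp6:2

yes yes yes yes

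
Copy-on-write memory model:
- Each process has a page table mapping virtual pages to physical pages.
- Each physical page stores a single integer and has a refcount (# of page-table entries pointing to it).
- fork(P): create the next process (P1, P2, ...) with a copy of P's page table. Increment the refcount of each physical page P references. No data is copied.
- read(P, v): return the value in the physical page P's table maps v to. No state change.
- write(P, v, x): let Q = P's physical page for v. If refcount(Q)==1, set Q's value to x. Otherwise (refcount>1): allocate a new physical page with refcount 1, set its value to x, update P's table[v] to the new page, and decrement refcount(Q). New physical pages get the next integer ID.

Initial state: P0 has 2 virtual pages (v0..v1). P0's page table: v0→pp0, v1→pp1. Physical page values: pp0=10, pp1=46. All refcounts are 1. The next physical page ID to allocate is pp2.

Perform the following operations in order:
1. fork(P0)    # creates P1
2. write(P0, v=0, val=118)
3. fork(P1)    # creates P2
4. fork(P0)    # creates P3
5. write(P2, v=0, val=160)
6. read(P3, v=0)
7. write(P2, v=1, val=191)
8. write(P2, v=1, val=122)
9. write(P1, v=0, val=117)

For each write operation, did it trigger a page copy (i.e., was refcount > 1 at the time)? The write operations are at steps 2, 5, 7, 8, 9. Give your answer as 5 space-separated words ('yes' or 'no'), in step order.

Op 1: fork(P0) -> P1. 2 ppages; refcounts: pp0:2 pp1:2
Op 2: write(P0, v0, 118). refcount(pp0)=2>1 -> COPY to pp2. 3 ppages; refcounts: pp0:1 pp1:2 pp2:1
Op 3: fork(P1) -> P2. 3 ppages; refcounts: pp0:2 pp1:3 pp2:1
Op 4: fork(P0) -> P3. 3 ppages; refcounts: pp0:2 pp1:4 pp2:2
Op 5: write(P2, v0, 160). refcount(pp0)=2>1 -> COPY to pp3. 4 ppages; refcounts: pp0:1 pp1:4 pp2:2 pp3:1
Op 6: read(P3, v0) -> 118. No state change.
Op 7: write(P2, v1, 191). refcount(pp1)=4>1 -> COPY to pp4. 5 ppages; refcounts: pp0:1 pp1:3 pp2:2 pp3:1 pp4:1
Op 8: write(P2, v1, 122). refcount(pp4)=1 -> write in place. 5 ppages; refcounts: pp0:1 pp1:3 pp2:2 pp3:1 pp4:1
Op 9: write(P1, v0, 117). refcount(pp0)=1 -> write in place. 5 ppages; refcounts: pp0:1 pp1:3 pp2:2 pp3:1 pp4:1

yes yes yes no no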